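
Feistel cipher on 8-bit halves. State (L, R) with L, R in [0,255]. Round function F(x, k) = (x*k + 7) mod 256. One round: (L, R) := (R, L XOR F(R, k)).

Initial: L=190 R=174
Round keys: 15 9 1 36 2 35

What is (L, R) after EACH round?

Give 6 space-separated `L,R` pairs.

Answer: 174,135 135,104 104,232 232,207 207,77 77,65

Derivation:
Round 1 (k=15): L=174 R=135
Round 2 (k=9): L=135 R=104
Round 3 (k=1): L=104 R=232
Round 4 (k=36): L=232 R=207
Round 5 (k=2): L=207 R=77
Round 6 (k=35): L=77 R=65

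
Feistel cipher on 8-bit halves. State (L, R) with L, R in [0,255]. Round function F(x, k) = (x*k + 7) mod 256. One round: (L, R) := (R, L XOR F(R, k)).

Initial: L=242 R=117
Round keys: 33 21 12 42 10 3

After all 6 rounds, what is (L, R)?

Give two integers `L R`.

Answer: 136 102

Derivation:
Round 1 (k=33): L=117 R=238
Round 2 (k=21): L=238 R=248
Round 3 (k=12): L=248 R=73
Round 4 (k=42): L=73 R=249
Round 5 (k=10): L=249 R=136
Round 6 (k=3): L=136 R=102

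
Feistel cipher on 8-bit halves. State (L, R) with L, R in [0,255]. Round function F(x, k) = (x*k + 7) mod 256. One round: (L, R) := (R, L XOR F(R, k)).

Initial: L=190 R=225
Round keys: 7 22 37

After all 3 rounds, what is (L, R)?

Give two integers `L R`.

Answer: 134 245

Derivation:
Round 1 (k=7): L=225 R=144
Round 2 (k=22): L=144 R=134
Round 3 (k=37): L=134 R=245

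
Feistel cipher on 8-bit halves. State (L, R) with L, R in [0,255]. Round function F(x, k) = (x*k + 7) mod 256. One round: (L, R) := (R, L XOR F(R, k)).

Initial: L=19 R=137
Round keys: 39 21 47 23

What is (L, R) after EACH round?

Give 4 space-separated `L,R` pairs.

Round 1 (k=39): L=137 R=245
Round 2 (k=21): L=245 R=169
Round 3 (k=47): L=169 R=251
Round 4 (k=23): L=251 R=61

Answer: 137,245 245,169 169,251 251,61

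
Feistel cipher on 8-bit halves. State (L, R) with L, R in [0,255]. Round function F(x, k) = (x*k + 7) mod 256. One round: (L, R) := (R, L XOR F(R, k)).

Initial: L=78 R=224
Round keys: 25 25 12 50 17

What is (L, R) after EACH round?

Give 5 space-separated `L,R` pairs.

Answer: 224,169 169,104 104,78 78,43 43,172

Derivation:
Round 1 (k=25): L=224 R=169
Round 2 (k=25): L=169 R=104
Round 3 (k=12): L=104 R=78
Round 4 (k=50): L=78 R=43
Round 5 (k=17): L=43 R=172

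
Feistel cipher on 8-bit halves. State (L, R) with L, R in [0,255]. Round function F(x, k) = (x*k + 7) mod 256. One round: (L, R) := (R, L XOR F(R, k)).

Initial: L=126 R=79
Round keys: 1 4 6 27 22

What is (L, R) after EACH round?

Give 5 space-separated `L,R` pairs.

Round 1 (k=1): L=79 R=40
Round 2 (k=4): L=40 R=232
Round 3 (k=6): L=232 R=95
Round 4 (k=27): L=95 R=228
Round 5 (k=22): L=228 R=192

Answer: 79,40 40,232 232,95 95,228 228,192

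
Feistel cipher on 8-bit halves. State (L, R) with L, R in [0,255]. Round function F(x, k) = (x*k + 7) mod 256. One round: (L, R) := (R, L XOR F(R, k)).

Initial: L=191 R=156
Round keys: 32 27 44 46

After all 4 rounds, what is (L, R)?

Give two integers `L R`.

Round 1 (k=32): L=156 R=56
Round 2 (k=27): L=56 R=115
Round 3 (k=44): L=115 R=243
Round 4 (k=46): L=243 R=194

Answer: 243 194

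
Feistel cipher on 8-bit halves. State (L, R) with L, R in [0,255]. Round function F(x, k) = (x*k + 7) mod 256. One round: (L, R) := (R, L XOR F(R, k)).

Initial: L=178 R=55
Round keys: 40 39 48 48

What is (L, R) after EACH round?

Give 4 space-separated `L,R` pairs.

Answer: 55,45 45,213 213,218 218,50

Derivation:
Round 1 (k=40): L=55 R=45
Round 2 (k=39): L=45 R=213
Round 3 (k=48): L=213 R=218
Round 4 (k=48): L=218 R=50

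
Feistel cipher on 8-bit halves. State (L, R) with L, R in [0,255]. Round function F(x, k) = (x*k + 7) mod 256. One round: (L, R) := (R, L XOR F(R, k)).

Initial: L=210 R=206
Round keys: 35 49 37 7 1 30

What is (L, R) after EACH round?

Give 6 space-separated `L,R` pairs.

Answer: 206,227 227,180 180,232 232,235 235,26 26,248

Derivation:
Round 1 (k=35): L=206 R=227
Round 2 (k=49): L=227 R=180
Round 3 (k=37): L=180 R=232
Round 4 (k=7): L=232 R=235
Round 5 (k=1): L=235 R=26
Round 6 (k=30): L=26 R=248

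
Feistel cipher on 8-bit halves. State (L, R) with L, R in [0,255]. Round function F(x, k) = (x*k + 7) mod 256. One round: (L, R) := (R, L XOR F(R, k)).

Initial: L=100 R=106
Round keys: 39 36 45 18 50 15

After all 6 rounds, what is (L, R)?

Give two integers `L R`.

Round 1 (k=39): L=106 R=73
Round 2 (k=36): L=73 R=33
Round 3 (k=45): L=33 R=157
Round 4 (k=18): L=157 R=48
Round 5 (k=50): L=48 R=250
Round 6 (k=15): L=250 R=157

Answer: 250 157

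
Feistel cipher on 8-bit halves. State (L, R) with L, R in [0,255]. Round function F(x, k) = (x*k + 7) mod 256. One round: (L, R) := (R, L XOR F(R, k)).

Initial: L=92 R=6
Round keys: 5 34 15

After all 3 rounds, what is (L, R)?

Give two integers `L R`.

Round 1 (k=5): L=6 R=121
Round 2 (k=34): L=121 R=31
Round 3 (k=15): L=31 R=161

Answer: 31 161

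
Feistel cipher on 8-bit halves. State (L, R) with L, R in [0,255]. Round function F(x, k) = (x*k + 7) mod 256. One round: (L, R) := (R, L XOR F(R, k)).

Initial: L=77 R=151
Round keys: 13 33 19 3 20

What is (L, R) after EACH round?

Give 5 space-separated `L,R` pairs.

Round 1 (k=13): L=151 R=255
Round 2 (k=33): L=255 R=113
Round 3 (k=19): L=113 R=149
Round 4 (k=3): L=149 R=183
Round 5 (k=20): L=183 R=198

Answer: 151,255 255,113 113,149 149,183 183,198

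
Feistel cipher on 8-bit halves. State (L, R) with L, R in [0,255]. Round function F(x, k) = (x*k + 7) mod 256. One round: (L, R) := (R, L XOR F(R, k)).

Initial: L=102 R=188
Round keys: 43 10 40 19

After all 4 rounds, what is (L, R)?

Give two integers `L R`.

Round 1 (k=43): L=188 R=253
Round 2 (k=10): L=253 R=85
Round 3 (k=40): L=85 R=178
Round 4 (k=19): L=178 R=104

Answer: 178 104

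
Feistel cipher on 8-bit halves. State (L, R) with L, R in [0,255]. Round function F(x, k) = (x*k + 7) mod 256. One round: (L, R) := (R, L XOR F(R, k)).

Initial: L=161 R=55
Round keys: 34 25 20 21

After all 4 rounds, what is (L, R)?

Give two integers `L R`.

Round 1 (k=34): L=55 R=244
Round 2 (k=25): L=244 R=236
Round 3 (k=20): L=236 R=131
Round 4 (k=21): L=131 R=42

Answer: 131 42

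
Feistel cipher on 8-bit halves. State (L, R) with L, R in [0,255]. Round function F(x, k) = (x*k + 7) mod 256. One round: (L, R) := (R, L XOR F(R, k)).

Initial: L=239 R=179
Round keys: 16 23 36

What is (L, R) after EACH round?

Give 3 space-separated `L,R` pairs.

Round 1 (k=16): L=179 R=216
Round 2 (k=23): L=216 R=220
Round 3 (k=36): L=220 R=47

Answer: 179,216 216,220 220,47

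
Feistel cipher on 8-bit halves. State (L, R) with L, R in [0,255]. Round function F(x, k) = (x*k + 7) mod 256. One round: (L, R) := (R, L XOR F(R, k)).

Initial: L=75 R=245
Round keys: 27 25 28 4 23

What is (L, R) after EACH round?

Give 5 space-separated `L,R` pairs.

Answer: 245,149 149,97 97,54 54,190 190,47

Derivation:
Round 1 (k=27): L=245 R=149
Round 2 (k=25): L=149 R=97
Round 3 (k=28): L=97 R=54
Round 4 (k=4): L=54 R=190
Round 5 (k=23): L=190 R=47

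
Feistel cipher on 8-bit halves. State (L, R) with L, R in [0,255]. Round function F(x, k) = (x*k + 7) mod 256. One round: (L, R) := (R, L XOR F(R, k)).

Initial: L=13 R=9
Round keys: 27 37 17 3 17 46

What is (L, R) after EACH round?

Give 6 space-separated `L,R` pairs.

Answer: 9,247 247,179 179,29 29,237 237,217 217,232

Derivation:
Round 1 (k=27): L=9 R=247
Round 2 (k=37): L=247 R=179
Round 3 (k=17): L=179 R=29
Round 4 (k=3): L=29 R=237
Round 5 (k=17): L=237 R=217
Round 6 (k=46): L=217 R=232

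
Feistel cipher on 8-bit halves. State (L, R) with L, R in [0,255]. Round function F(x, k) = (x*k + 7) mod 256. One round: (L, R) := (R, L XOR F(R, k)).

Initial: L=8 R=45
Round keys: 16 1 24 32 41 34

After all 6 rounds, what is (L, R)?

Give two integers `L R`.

Answer: 99 225

Derivation:
Round 1 (k=16): L=45 R=223
Round 2 (k=1): L=223 R=203
Round 3 (k=24): L=203 R=208
Round 4 (k=32): L=208 R=204
Round 5 (k=41): L=204 R=99
Round 6 (k=34): L=99 R=225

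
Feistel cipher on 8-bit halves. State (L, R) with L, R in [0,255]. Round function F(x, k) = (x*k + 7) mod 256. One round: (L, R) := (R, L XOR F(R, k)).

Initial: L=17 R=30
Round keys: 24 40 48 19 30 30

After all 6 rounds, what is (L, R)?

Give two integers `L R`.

Answer: 16 100

Derivation:
Round 1 (k=24): L=30 R=198
Round 2 (k=40): L=198 R=233
Round 3 (k=48): L=233 R=113
Round 4 (k=19): L=113 R=131
Round 5 (k=30): L=131 R=16
Round 6 (k=30): L=16 R=100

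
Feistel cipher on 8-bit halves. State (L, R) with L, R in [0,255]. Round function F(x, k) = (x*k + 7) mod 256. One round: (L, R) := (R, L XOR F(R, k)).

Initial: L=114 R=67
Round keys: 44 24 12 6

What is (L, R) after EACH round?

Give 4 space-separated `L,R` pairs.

Round 1 (k=44): L=67 R=249
Round 2 (k=24): L=249 R=28
Round 3 (k=12): L=28 R=174
Round 4 (k=6): L=174 R=7

Answer: 67,249 249,28 28,174 174,7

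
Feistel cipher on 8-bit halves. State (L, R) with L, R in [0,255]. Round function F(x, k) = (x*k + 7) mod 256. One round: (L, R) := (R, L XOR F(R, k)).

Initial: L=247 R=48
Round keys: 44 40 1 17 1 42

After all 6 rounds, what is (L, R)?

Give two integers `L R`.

Answer: 71 239

Derivation:
Round 1 (k=44): L=48 R=176
Round 2 (k=40): L=176 R=183
Round 3 (k=1): L=183 R=14
Round 4 (k=17): L=14 R=66
Round 5 (k=1): L=66 R=71
Round 6 (k=42): L=71 R=239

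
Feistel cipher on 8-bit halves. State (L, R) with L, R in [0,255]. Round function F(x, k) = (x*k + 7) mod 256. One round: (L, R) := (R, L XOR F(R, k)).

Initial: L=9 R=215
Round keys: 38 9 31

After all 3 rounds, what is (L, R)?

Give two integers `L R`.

Answer: 104 103

Derivation:
Round 1 (k=38): L=215 R=248
Round 2 (k=9): L=248 R=104
Round 3 (k=31): L=104 R=103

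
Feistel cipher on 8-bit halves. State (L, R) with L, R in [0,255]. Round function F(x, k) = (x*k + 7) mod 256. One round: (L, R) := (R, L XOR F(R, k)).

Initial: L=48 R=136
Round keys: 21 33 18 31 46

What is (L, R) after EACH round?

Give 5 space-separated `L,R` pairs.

Round 1 (k=21): L=136 R=31
Round 2 (k=33): L=31 R=142
Round 3 (k=18): L=142 R=28
Round 4 (k=31): L=28 R=229
Round 5 (k=46): L=229 R=49

Answer: 136,31 31,142 142,28 28,229 229,49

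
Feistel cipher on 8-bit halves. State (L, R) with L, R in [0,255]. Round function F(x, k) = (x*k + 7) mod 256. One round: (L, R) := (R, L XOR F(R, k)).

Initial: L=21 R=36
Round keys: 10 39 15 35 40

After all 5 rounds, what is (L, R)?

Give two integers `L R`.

Answer: 202 51

Derivation:
Round 1 (k=10): L=36 R=122
Round 2 (k=39): L=122 R=185
Round 3 (k=15): L=185 R=164
Round 4 (k=35): L=164 R=202
Round 5 (k=40): L=202 R=51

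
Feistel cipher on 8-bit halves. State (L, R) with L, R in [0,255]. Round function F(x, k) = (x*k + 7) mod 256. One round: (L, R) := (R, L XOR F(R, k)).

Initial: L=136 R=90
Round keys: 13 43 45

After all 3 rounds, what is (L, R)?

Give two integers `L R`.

Round 1 (k=13): L=90 R=17
Round 2 (k=43): L=17 R=184
Round 3 (k=45): L=184 R=78

Answer: 184 78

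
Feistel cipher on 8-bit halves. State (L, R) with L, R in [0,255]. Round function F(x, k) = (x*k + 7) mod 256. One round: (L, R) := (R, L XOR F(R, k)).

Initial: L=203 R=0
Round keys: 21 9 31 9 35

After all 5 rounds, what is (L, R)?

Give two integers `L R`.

Round 1 (k=21): L=0 R=204
Round 2 (k=9): L=204 R=51
Round 3 (k=31): L=51 R=248
Round 4 (k=9): L=248 R=140
Round 5 (k=35): L=140 R=211

Answer: 140 211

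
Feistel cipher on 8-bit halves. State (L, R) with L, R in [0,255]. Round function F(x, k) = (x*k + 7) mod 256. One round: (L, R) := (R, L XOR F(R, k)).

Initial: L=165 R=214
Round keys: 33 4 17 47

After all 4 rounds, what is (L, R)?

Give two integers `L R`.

Round 1 (k=33): L=214 R=56
Round 2 (k=4): L=56 R=49
Round 3 (k=17): L=49 R=112
Round 4 (k=47): L=112 R=166

Answer: 112 166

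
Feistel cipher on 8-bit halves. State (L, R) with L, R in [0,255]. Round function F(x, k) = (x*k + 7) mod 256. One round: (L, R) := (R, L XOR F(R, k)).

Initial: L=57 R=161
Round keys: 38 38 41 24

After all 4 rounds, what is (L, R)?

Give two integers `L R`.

Answer: 65 193

Derivation:
Round 1 (k=38): L=161 R=212
Round 2 (k=38): L=212 R=222
Round 3 (k=41): L=222 R=65
Round 4 (k=24): L=65 R=193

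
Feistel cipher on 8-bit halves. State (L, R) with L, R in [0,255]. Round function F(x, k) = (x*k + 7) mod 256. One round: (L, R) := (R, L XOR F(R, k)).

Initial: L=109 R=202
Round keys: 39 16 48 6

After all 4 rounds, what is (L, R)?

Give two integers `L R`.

Round 1 (k=39): L=202 R=160
Round 2 (k=16): L=160 R=205
Round 3 (k=48): L=205 R=215
Round 4 (k=6): L=215 R=220

Answer: 215 220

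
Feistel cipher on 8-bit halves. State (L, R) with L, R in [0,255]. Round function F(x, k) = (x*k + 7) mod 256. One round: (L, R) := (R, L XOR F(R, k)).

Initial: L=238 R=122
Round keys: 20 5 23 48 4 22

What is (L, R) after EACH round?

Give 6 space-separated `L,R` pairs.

Answer: 122,97 97,150 150,224 224,145 145,171 171,40

Derivation:
Round 1 (k=20): L=122 R=97
Round 2 (k=5): L=97 R=150
Round 3 (k=23): L=150 R=224
Round 4 (k=48): L=224 R=145
Round 5 (k=4): L=145 R=171
Round 6 (k=22): L=171 R=40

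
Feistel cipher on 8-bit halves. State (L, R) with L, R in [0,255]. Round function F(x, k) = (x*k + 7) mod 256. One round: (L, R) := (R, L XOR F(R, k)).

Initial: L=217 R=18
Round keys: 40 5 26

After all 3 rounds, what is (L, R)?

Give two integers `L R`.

Answer: 95 163

Derivation:
Round 1 (k=40): L=18 R=14
Round 2 (k=5): L=14 R=95
Round 3 (k=26): L=95 R=163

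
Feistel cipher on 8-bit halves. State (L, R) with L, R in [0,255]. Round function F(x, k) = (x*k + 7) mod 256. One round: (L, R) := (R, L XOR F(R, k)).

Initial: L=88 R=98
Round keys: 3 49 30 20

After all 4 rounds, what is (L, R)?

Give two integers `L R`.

Round 1 (k=3): L=98 R=117
Round 2 (k=49): L=117 R=14
Round 3 (k=30): L=14 R=222
Round 4 (k=20): L=222 R=81

Answer: 222 81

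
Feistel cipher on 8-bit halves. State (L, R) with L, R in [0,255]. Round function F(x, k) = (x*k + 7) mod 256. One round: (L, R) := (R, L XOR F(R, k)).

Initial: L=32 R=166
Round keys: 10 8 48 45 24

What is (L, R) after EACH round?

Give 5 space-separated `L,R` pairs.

Answer: 166,163 163,185 185,20 20,50 50,163

Derivation:
Round 1 (k=10): L=166 R=163
Round 2 (k=8): L=163 R=185
Round 3 (k=48): L=185 R=20
Round 4 (k=45): L=20 R=50
Round 5 (k=24): L=50 R=163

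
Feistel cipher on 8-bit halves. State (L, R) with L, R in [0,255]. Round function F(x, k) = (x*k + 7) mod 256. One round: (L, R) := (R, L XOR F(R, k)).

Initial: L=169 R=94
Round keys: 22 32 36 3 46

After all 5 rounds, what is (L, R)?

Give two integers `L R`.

Round 1 (k=22): L=94 R=178
Round 2 (k=32): L=178 R=25
Round 3 (k=36): L=25 R=57
Round 4 (k=3): L=57 R=171
Round 5 (k=46): L=171 R=248

Answer: 171 248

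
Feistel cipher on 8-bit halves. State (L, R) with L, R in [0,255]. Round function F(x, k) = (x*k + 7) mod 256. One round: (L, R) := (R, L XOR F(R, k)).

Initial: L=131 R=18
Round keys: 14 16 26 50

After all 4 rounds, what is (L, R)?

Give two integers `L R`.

Round 1 (k=14): L=18 R=128
Round 2 (k=16): L=128 R=21
Round 3 (k=26): L=21 R=169
Round 4 (k=50): L=169 R=28

Answer: 169 28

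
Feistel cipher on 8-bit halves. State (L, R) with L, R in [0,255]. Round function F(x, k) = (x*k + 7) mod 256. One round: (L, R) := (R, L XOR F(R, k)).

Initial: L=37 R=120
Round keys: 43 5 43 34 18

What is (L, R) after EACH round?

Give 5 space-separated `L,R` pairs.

Round 1 (k=43): L=120 R=10
Round 2 (k=5): L=10 R=65
Round 3 (k=43): L=65 R=248
Round 4 (k=34): L=248 R=182
Round 5 (k=18): L=182 R=43

Answer: 120,10 10,65 65,248 248,182 182,43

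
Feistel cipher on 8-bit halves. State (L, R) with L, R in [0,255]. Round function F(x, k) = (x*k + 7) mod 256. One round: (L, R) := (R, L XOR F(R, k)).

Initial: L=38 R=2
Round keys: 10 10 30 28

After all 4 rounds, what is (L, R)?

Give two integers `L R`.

Answer: 172 188

Derivation:
Round 1 (k=10): L=2 R=61
Round 2 (k=10): L=61 R=107
Round 3 (k=30): L=107 R=172
Round 4 (k=28): L=172 R=188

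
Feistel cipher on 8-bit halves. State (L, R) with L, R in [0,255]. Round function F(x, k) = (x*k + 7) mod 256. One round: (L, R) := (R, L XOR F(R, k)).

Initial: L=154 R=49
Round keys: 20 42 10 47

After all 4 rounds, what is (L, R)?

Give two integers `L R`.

Round 1 (k=20): L=49 R=65
Round 2 (k=42): L=65 R=128
Round 3 (k=10): L=128 R=70
Round 4 (k=47): L=70 R=97

Answer: 70 97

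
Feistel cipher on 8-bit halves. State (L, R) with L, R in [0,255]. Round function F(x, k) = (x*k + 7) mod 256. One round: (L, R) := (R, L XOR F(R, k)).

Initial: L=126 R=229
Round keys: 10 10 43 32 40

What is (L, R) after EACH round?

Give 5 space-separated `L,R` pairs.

Round 1 (k=10): L=229 R=135
Round 2 (k=10): L=135 R=168
Round 3 (k=43): L=168 R=184
Round 4 (k=32): L=184 R=175
Round 5 (k=40): L=175 R=231

Answer: 229,135 135,168 168,184 184,175 175,231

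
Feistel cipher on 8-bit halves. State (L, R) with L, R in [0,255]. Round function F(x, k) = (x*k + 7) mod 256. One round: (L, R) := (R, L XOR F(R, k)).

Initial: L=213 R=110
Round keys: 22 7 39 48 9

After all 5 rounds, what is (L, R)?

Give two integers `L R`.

Round 1 (k=22): L=110 R=174
Round 2 (k=7): L=174 R=167
Round 3 (k=39): L=167 R=214
Round 4 (k=48): L=214 R=128
Round 5 (k=9): L=128 R=81

Answer: 128 81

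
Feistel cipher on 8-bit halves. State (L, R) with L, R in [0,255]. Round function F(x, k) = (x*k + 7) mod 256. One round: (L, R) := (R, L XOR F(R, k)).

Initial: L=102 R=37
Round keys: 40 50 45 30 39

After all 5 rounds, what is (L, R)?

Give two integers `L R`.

Round 1 (k=40): L=37 R=169
Round 2 (k=50): L=169 R=44
Round 3 (k=45): L=44 R=106
Round 4 (k=30): L=106 R=95
Round 5 (k=39): L=95 R=234

Answer: 95 234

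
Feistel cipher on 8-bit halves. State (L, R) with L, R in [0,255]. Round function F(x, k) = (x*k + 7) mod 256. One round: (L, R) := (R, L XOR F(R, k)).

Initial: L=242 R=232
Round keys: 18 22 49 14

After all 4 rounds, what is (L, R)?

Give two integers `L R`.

Round 1 (k=18): L=232 R=165
Round 2 (k=22): L=165 R=221
Round 3 (k=49): L=221 R=241
Round 4 (k=14): L=241 R=232

Answer: 241 232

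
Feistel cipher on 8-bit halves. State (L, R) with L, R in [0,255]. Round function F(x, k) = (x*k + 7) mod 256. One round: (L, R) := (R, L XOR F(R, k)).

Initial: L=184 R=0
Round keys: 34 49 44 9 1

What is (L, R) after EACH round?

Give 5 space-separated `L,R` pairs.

Answer: 0,191 191,150 150,112 112,97 97,24

Derivation:
Round 1 (k=34): L=0 R=191
Round 2 (k=49): L=191 R=150
Round 3 (k=44): L=150 R=112
Round 4 (k=9): L=112 R=97
Round 5 (k=1): L=97 R=24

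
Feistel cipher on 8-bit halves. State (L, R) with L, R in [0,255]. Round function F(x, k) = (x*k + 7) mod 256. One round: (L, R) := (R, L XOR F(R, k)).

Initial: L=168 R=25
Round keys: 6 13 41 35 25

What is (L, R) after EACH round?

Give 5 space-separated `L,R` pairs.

Answer: 25,53 53,161 161,229 229,247 247,195

Derivation:
Round 1 (k=6): L=25 R=53
Round 2 (k=13): L=53 R=161
Round 3 (k=41): L=161 R=229
Round 4 (k=35): L=229 R=247
Round 5 (k=25): L=247 R=195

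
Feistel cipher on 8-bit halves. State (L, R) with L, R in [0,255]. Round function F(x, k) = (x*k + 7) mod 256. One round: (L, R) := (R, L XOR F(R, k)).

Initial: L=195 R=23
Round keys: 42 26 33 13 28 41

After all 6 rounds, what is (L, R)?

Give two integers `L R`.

Answer: 178 69

Derivation:
Round 1 (k=42): L=23 R=14
Round 2 (k=26): L=14 R=100
Round 3 (k=33): L=100 R=229
Round 4 (k=13): L=229 R=204
Round 5 (k=28): L=204 R=178
Round 6 (k=41): L=178 R=69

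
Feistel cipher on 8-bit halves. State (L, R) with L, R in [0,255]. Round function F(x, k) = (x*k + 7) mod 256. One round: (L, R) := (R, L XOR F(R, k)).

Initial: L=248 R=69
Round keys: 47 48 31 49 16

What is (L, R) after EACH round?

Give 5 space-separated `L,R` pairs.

Round 1 (k=47): L=69 R=74
Round 2 (k=48): L=74 R=162
Round 3 (k=31): L=162 R=239
Round 4 (k=49): L=239 R=100
Round 5 (k=16): L=100 R=168

Answer: 69,74 74,162 162,239 239,100 100,168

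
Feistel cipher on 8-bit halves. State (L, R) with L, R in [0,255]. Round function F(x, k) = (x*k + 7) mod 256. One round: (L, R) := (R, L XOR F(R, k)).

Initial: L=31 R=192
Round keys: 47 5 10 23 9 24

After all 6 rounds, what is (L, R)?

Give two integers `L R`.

Round 1 (k=47): L=192 R=88
Round 2 (k=5): L=88 R=127
Round 3 (k=10): L=127 R=165
Round 4 (k=23): L=165 R=165
Round 5 (k=9): L=165 R=113
Round 6 (k=24): L=113 R=58

Answer: 113 58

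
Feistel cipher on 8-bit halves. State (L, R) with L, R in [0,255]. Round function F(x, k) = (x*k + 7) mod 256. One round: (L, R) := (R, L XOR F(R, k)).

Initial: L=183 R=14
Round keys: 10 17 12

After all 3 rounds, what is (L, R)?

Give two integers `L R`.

Answer: 101 231

Derivation:
Round 1 (k=10): L=14 R=36
Round 2 (k=17): L=36 R=101
Round 3 (k=12): L=101 R=231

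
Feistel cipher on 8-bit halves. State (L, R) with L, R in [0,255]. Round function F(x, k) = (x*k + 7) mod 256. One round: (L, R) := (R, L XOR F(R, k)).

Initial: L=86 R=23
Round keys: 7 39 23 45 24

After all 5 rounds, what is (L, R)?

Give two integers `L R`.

Round 1 (k=7): L=23 R=254
Round 2 (k=39): L=254 R=174
Round 3 (k=23): L=174 R=87
Round 4 (k=45): L=87 R=252
Round 5 (k=24): L=252 R=240

Answer: 252 240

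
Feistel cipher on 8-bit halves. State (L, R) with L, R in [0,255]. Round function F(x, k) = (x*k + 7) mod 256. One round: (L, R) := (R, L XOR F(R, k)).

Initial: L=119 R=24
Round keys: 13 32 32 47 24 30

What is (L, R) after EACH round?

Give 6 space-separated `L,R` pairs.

Round 1 (k=13): L=24 R=72
Round 2 (k=32): L=72 R=31
Round 3 (k=32): L=31 R=175
Round 4 (k=47): L=175 R=55
Round 5 (k=24): L=55 R=128
Round 6 (k=30): L=128 R=48

Answer: 24,72 72,31 31,175 175,55 55,128 128,48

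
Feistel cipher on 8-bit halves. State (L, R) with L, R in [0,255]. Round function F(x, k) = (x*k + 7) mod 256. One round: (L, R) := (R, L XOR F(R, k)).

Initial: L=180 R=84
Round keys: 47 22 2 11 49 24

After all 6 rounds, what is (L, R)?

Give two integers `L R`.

Round 1 (k=47): L=84 R=199
Round 2 (k=22): L=199 R=117
Round 3 (k=2): L=117 R=54
Round 4 (k=11): L=54 R=44
Round 5 (k=49): L=44 R=69
Round 6 (k=24): L=69 R=83

Answer: 69 83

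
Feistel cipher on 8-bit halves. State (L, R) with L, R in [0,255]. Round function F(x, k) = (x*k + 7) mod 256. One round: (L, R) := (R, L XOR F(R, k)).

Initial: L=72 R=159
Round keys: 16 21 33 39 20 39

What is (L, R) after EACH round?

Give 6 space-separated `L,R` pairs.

Round 1 (k=16): L=159 R=191
Round 2 (k=21): L=191 R=45
Round 3 (k=33): L=45 R=107
Round 4 (k=39): L=107 R=121
Round 5 (k=20): L=121 R=16
Round 6 (k=39): L=16 R=14

Answer: 159,191 191,45 45,107 107,121 121,16 16,14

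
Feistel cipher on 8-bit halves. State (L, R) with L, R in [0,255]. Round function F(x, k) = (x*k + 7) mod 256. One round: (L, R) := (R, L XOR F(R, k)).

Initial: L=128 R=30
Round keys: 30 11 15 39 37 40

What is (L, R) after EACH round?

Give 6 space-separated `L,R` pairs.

Round 1 (k=30): L=30 R=11
Round 2 (k=11): L=11 R=158
Round 3 (k=15): L=158 R=66
Round 4 (k=39): L=66 R=139
Round 5 (k=37): L=139 R=92
Round 6 (k=40): L=92 R=236

Answer: 30,11 11,158 158,66 66,139 139,92 92,236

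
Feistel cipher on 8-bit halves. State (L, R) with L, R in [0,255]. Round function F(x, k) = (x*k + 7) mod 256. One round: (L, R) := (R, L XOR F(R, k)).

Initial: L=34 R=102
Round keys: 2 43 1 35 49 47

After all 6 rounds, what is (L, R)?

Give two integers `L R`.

Answer: 178 196

Derivation:
Round 1 (k=2): L=102 R=241
Round 2 (k=43): L=241 R=228
Round 3 (k=1): L=228 R=26
Round 4 (k=35): L=26 R=113
Round 5 (k=49): L=113 R=178
Round 6 (k=47): L=178 R=196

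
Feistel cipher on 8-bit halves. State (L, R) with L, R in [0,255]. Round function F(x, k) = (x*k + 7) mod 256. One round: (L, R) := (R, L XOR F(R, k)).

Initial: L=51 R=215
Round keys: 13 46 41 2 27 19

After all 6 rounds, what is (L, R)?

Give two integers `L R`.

Answer: 198 44

Derivation:
Round 1 (k=13): L=215 R=193
Round 2 (k=46): L=193 R=98
Round 3 (k=41): L=98 R=120
Round 4 (k=2): L=120 R=149
Round 5 (k=27): L=149 R=198
Round 6 (k=19): L=198 R=44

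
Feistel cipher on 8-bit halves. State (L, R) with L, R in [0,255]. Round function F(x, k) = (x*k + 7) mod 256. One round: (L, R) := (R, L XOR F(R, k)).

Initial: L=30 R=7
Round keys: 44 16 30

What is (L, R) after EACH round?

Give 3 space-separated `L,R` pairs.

Answer: 7,37 37,80 80,66

Derivation:
Round 1 (k=44): L=7 R=37
Round 2 (k=16): L=37 R=80
Round 3 (k=30): L=80 R=66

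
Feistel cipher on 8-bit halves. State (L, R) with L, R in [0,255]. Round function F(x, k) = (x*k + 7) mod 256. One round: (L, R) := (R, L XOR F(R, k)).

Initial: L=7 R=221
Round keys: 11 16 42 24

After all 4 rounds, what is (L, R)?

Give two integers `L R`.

Answer: 170 61

Derivation:
Round 1 (k=11): L=221 R=129
Round 2 (k=16): L=129 R=202
Round 3 (k=42): L=202 R=170
Round 4 (k=24): L=170 R=61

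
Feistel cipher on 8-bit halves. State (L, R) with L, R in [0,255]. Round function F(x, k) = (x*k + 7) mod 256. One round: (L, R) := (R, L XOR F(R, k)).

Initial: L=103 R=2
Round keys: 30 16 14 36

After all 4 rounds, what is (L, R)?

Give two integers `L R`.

Answer: 233 142

Derivation:
Round 1 (k=30): L=2 R=36
Round 2 (k=16): L=36 R=69
Round 3 (k=14): L=69 R=233
Round 4 (k=36): L=233 R=142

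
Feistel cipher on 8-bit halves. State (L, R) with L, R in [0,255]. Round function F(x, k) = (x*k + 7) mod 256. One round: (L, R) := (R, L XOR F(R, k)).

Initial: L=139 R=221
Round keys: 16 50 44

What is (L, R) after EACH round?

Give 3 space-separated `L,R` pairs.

Answer: 221,92 92,34 34,131

Derivation:
Round 1 (k=16): L=221 R=92
Round 2 (k=50): L=92 R=34
Round 3 (k=44): L=34 R=131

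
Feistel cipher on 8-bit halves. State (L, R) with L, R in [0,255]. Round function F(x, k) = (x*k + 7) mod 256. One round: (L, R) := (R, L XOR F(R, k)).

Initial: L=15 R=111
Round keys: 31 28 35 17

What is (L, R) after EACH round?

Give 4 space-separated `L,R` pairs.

Round 1 (k=31): L=111 R=119
Round 2 (k=28): L=119 R=100
Round 3 (k=35): L=100 R=196
Round 4 (k=17): L=196 R=111

Answer: 111,119 119,100 100,196 196,111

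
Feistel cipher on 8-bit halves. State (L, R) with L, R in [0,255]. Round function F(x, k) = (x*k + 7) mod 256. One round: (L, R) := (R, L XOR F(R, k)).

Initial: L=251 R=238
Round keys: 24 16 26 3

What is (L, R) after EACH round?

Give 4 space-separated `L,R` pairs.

Round 1 (k=24): L=238 R=172
Round 2 (k=16): L=172 R=41
Round 3 (k=26): L=41 R=157
Round 4 (k=3): L=157 R=247

Answer: 238,172 172,41 41,157 157,247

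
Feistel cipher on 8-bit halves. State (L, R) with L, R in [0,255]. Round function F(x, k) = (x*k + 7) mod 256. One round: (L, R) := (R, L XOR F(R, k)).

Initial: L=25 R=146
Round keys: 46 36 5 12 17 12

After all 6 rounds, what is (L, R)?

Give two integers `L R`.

Answer: 171 169

Derivation:
Round 1 (k=46): L=146 R=90
Round 2 (k=36): L=90 R=61
Round 3 (k=5): L=61 R=98
Round 4 (k=12): L=98 R=162
Round 5 (k=17): L=162 R=171
Round 6 (k=12): L=171 R=169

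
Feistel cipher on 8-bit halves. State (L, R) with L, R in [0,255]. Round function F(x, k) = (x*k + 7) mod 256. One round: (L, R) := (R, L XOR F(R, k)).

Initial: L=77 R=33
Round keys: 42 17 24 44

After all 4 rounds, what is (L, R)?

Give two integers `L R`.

Round 1 (k=42): L=33 R=60
Round 2 (k=17): L=60 R=34
Round 3 (k=24): L=34 R=11
Round 4 (k=44): L=11 R=201

Answer: 11 201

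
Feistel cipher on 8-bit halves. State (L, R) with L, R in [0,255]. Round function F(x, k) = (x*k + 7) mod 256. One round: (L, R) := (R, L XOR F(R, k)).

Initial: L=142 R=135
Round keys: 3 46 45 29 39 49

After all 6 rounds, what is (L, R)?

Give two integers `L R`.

Round 1 (k=3): L=135 R=18
Round 2 (k=46): L=18 R=196
Round 3 (k=45): L=196 R=105
Round 4 (k=29): L=105 R=40
Round 5 (k=39): L=40 R=118
Round 6 (k=49): L=118 R=181

Answer: 118 181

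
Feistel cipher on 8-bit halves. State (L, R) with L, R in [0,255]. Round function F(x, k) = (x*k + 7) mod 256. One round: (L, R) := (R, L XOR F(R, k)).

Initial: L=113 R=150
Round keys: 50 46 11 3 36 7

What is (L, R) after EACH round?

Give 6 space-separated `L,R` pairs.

Answer: 150,34 34,181 181,236 236,126 126,83 83,50

Derivation:
Round 1 (k=50): L=150 R=34
Round 2 (k=46): L=34 R=181
Round 3 (k=11): L=181 R=236
Round 4 (k=3): L=236 R=126
Round 5 (k=36): L=126 R=83
Round 6 (k=7): L=83 R=50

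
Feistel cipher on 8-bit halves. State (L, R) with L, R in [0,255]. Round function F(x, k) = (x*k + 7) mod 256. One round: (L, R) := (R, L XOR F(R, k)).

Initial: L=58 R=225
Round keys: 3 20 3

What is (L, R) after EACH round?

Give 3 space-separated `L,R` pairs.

Round 1 (k=3): L=225 R=144
Round 2 (k=20): L=144 R=166
Round 3 (k=3): L=166 R=105

Answer: 225,144 144,166 166,105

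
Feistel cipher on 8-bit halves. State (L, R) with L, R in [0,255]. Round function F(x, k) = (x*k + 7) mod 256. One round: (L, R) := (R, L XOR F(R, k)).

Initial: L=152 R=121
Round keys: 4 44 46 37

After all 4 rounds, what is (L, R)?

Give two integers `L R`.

Answer: 112 133

Derivation:
Round 1 (k=4): L=121 R=115
Round 2 (k=44): L=115 R=178
Round 3 (k=46): L=178 R=112
Round 4 (k=37): L=112 R=133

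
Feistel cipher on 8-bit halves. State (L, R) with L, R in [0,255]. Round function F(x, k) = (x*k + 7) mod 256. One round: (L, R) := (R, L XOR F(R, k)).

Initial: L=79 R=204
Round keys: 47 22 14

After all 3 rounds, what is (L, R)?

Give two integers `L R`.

Answer: 179 229

Derivation:
Round 1 (k=47): L=204 R=52
Round 2 (k=22): L=52 R=179
Round 3 (k=14): L=179 R=229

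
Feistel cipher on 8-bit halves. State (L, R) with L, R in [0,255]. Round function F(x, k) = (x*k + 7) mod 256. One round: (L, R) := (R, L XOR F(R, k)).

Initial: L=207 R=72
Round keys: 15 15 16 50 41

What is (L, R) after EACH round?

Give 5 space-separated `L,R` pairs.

Answer: 72,240 240,95 95,7 7,58 58,86

Derivation:
Round 1 (k=15): L=72 R=240
Round 2 (k=15): L=240 R=95
Round 3 (k=16): L=95 R=7
Round 4 (k=50): L=7 R=58
Round 5 (k=41): L=58 R=86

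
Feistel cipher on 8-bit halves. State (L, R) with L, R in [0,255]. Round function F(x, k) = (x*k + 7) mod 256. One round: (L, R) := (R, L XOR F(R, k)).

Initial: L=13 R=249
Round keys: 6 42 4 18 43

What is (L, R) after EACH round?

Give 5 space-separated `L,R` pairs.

Round 1 (k=6): L=249 R=208
Round 2 (k=42): L=208 R=222
Round 3 (k=4): L=222 R=175
Round 4 (k=18): L=175 R=139
Round 5 (k=43): L=139 R=207

Answer: 249,208 208,222 222,175 175,139 139,207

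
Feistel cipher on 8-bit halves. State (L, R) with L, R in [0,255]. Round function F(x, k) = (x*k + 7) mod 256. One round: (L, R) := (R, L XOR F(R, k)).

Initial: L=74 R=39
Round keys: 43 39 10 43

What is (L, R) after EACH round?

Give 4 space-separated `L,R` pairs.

Round 1 (k=43): L=39 R=222
Round 2 (k=39): L=222 R=254
Round 3 (k=10): L=254 R=45
Round 4 (k=43): L=45 R=104

Answer: 39,222 222,254 254,45 45,104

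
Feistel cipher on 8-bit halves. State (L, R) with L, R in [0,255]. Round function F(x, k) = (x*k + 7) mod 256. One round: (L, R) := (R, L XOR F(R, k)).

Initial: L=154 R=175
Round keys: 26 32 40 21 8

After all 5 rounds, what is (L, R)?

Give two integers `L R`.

Round 1 (k=26): L=175 R=87
Round 2 (k=32): L=87 R=72
Round 3 (k=40): L=72 R=16
Round 4 (k=21): L=16 R=31
Round 5 (k=8): L=31 R=239

Answer: 31 239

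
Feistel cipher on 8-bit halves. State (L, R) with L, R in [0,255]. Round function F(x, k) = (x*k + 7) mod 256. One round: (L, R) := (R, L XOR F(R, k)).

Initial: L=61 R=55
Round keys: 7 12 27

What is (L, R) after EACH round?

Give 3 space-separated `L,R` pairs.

Round 1 (k=7): L=55 R=181
Round 2 (k=12): L=181 R=180
Round 3 (k=27): L=180 R=182

Answer: 55,181 181,180 180,182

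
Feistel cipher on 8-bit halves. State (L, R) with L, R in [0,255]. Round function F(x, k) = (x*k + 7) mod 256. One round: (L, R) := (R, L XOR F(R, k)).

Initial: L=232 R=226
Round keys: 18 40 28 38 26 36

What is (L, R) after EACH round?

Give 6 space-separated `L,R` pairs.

Answer: 226,3 3,157 157,48 48,186 186,219 219,105

Derivation:
Round 1 (k=18): L=226 R=3
Round 2 (k=40): L=3 R=157
Round 3 (k=28): L=157 R=48
Round 4 (k=38): L=48 R=186
Round 5 (k=26): L=186 R=219
Round 6 (k=36): L=219 R=105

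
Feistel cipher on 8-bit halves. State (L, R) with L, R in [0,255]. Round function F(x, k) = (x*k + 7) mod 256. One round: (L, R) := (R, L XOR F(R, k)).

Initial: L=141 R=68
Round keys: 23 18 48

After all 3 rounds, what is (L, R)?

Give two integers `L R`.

Round 1 (k=23): L=68 R=174
Round 2 (k=18): L=174 R=7
Round 3 (k=48): L=7 R=249

Answer: 7 249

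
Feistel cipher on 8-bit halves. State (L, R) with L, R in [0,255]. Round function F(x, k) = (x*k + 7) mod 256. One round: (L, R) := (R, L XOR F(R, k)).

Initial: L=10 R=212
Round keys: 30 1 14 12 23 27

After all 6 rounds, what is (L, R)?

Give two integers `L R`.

Answer: 58 178

Derivation:
Round 1 (k=30): L=212 R=213
Round 2 (k=1): L=213 R=8
Round 3 (k=14): L=8 R=162
Round 4 (k=12): L=162 R=151
Round 5 (k=23): L=151 R=58
Round 6 (k=27): L=58 R=178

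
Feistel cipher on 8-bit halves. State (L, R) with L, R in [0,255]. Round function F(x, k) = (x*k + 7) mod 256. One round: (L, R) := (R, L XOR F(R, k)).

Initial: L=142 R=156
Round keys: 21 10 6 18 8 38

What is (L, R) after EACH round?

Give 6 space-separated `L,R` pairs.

Round 1 (k=21): L=156 R=93
Round 2 (k=10): L=93 R=53
Round 3 (k=6): L=53 R=24
Round 4 (k=18): L=24 R=130
Round 5 (k=8): L=130 R=15
Round 6 (k=38): L=15 R=195

Answer: 156,93 93,53 53,24 24,130 130,15 15,195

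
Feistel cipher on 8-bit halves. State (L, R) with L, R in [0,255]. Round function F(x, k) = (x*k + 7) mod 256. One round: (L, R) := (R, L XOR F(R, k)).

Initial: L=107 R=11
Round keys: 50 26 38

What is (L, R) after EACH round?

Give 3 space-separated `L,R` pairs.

Answer: 11,70 70,40 40,177

Derivation:
Round 1 (k=50): L=11 R=70
Round 2 (k=26): L=70 R=40
Round 3 (k=38): L=40 R=177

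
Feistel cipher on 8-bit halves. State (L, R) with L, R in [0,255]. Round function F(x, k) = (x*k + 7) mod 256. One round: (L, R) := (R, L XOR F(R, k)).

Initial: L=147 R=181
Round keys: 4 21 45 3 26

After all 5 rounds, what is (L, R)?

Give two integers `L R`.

Answer: 224 86

Derivation:
Round 1 (k=4): L=181 R=72
Round 2 (k=21): L=72 R=90
Round 3 (k=45): L=90 R=145
Round 4 (k=3): L=145 R=224
Round 5 (k=26): L=224 R=86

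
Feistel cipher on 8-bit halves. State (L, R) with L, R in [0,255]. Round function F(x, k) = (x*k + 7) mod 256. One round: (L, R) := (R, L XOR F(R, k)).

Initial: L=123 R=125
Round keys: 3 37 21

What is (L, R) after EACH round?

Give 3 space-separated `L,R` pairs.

Answer: 125,5 5,189 189,141

Derivation:
Round 1 (k=3): L=125 R=5
Round 2 (k=37): L=5 R=189
Round 3 (k=21): L=189 R=141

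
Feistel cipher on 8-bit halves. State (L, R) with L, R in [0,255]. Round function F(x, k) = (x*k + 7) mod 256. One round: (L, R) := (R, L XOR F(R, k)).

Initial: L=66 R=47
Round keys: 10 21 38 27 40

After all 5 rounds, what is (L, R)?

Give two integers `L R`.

Round 1 (k=10): L=47 R=159
Round 2 (k=21): L=159 R=61
Round 3 (k=38): L=61 R=138
Round 4 (k=27): L=138 R=168
Round 5 (k=40): L=168 R=205

Answer: 168 205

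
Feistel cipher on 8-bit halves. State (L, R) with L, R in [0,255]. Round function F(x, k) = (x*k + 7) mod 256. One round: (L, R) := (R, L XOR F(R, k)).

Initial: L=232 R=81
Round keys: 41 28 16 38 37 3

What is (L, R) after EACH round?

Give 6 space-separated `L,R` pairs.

Round 1 (k=41): L=81 R=232
Round 2 (k=28): L=232 R=54
Round 3 (k=16): L=54 R=143
Round 4 (k=38): L=143 R=119
Round 5 (k=37): L=119 R=181
Round 6 (k=3): L=181 R=81

Answer: 81,232 232,54 54,143 143,119 119,181 181,81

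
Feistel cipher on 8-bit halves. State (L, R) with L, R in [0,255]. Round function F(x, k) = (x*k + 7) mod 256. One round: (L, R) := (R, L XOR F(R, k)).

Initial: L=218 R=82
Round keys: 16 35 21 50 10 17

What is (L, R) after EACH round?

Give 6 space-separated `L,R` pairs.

Round 1 (k=16): L=82 R=253
Round 2 (k=35): L=253 R=204
Round 3 (k=21): L=204 R=62
Round 4 (k=50): L=62 R=239
Round 5 (k=10): L=239 R=99
Round 6 (k=17): L=99 R=117

Answer: 82,253 253,204 204,62 62,239 239,99 99,117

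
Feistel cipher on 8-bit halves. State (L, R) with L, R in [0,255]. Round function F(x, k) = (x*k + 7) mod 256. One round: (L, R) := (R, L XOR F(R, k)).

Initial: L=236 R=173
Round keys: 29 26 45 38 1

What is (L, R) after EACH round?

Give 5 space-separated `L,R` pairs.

Answer: 173,76 76,18 18,125 125,135 135,243

Derivation:
Round 1 (k=29): L=173 R=76
Round 2 (k=26): L=76 R=18
Round 3 (k=45): L=18 R=125
Round 4 (k=38): L=125 R=135
Round 5 (k=1): L=135 R=243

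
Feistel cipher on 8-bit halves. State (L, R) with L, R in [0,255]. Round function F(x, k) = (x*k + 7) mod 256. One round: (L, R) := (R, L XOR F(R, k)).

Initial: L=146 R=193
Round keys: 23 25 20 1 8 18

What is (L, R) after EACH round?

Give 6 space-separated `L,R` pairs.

Round 1 (k=23): L=193 R=204
Round 2 (k=25): L=204 R=50
Round 3 (k=20): L=50 R=35
Round 4 (k=1): L=35 R=24
Round 5 (k=8): L=24 R=228
Round 6 (k=18): L=228 R=23

Answer: 193,204 204,50 50,35 35,24 24,228 228,23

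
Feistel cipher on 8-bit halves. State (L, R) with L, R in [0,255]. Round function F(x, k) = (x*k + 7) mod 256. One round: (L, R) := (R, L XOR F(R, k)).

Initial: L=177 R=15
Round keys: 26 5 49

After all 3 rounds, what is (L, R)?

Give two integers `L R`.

Round 1 (k=26): L=15 R=60
Round 2 (k=5): L=60 R=60
Round 3 (k=49): L=60 R=191

Answer: 60 191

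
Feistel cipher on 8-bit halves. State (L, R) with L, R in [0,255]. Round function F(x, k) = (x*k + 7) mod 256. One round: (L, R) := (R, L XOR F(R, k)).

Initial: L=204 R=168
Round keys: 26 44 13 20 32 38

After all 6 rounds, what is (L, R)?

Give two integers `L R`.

Answer: 242 219

Derivation:
Round 1 (k=26): L=168 R=219
Round 2 (k=44): L=219 R=3
Round 3 (k=13): L=3 R=245
Round 4 (k=20): L=245 R=40
Round 5 (k=32): L=40 R=242
Round 6 (k=38): L=242 R=219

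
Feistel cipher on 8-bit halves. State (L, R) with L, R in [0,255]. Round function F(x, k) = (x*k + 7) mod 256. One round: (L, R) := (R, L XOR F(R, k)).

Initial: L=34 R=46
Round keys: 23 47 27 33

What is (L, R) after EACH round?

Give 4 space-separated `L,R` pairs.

Round 1 (k=23): L=46 R=11
Round 2 (k=47): L=11 R=34
Round 3 (k=27): L=34 R=150
Round 4 (k=33): L=150 R=127

Answer: 46,11 11,34 34,150 150,127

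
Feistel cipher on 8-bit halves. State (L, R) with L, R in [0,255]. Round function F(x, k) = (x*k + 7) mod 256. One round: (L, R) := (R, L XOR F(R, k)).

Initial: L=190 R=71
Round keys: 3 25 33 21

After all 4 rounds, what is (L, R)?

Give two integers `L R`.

Round 1 (k=3): L=71 R=98
Round 2 (k=25): L=98 R=222
Round 3 (k=33): L=222 R=199
Round 4 (k=21): L=199 R=132

Answer: 199 132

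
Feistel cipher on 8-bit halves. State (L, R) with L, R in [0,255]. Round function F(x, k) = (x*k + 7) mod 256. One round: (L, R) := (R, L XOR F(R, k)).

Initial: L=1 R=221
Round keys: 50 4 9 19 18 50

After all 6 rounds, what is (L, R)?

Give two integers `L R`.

Answer: 70 243

Derivation:
Round 1 (k=50): L=221 R=48
Round 2 (k=4): L=48 R=26
Round 3 (k=9): L=26 R=193
Round 4 (k=19): L=193 R=64
Round 5 (k=18): L=64 R=70
Round 6 (k=50): L=70 R=243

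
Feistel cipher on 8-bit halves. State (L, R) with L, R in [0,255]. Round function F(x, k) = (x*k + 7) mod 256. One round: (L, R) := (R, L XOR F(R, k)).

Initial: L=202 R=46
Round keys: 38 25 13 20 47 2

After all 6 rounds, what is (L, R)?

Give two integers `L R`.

Answer: 18 130

Derivation:
Round 1 (k=38): L=46 R=17
Round 2 (k=25): L=17 R=158
Round 3 (k=13): L=158 R=28
Round 4 (k=20): L=28 R=169
Round 5 (k=47): L=169 R=18
Round 6 (k=2): L=18 R=130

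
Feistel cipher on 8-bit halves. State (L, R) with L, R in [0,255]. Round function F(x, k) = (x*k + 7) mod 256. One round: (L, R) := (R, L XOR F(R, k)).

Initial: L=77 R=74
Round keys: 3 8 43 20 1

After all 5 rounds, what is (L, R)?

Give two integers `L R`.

Round 1 (k=3): L=74 R=168
Round 2 (k=8): L=168 R=13
Round 3 (k=43): L=13 R=158
Round 4 (k=20): L=158 R=82
Round 5 (k=1): L=82 R=199

Answer: 82 199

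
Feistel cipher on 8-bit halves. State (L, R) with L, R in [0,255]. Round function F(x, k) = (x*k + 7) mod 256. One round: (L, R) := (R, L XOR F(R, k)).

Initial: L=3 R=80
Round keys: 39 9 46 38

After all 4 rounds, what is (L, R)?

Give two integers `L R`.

Round 1 (k=39): L=80 R=52
Round 2 (k=9): L=52 R=139
Round 3 (k=46): L=139 R=53
Round 4 (k=38): L=53 R=110

Answer: 53 110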